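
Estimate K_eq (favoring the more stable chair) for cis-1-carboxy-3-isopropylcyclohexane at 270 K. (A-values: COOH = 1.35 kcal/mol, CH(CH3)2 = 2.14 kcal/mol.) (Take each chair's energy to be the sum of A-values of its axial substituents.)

K ≈ 669

C1 and C3 have the same parity, so for the cis isomer the two substituents are e,e in one chair and a,a in the other.
Chair I (carboxyl axial, isopropyl axial): E = 3.49 kcal/mol; chair II (carboxyl equatorial, isopropyl equatorial): E = 0.00 kcal/mol.
ΔG = 3.49 kcal/mol between the two chairs.
K = exp(ΔG/RT) with R = 1.987×10⁻³ kcal mol⁻¹ K⁻¹ and T = 270 K gives K ≈ 669.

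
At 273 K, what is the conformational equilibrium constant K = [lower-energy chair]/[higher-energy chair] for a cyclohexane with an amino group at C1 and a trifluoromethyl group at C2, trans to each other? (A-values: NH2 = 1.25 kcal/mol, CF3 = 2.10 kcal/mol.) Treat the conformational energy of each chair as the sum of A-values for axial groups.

C1 and C2 have opposite parity, so for the trans isomer the two substituents are e,e in one chair and a,a in the other.
Chair I (amino axial, trifluoromethyl axial): E = 3.35 kcal/mol; chair II (amino equatorial, trifluoromethyl equatorial): E = 0.00 kcal/mol.
ΔG = 3.35 kcal/mol between the two chairs.
K = exp(ΔG/RT) with R = 1.987×10⁻³ kcal mol⁻¹ K⁻¹ and T = 273 K gives K ≈ 481.

K ≈ 481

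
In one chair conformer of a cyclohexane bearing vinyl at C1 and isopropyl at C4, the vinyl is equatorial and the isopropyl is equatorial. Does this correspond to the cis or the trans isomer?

trans

C1 and C4 have opposite parity, so their axial bonds point in opposite directions.
With opposite-parity carbons, two substituents on the same face are one axial and one equatorial; opposite faces give both axial or both equatorial.
Here the groups are equatorial/equatorial → opposite face → trans.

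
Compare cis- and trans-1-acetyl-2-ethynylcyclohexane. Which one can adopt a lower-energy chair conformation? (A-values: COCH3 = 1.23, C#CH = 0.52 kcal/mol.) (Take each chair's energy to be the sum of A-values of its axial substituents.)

At 1,2 positions (parity opposite): cis → (a,e or e,a); trans → (e,e or a,a).
Best chair for cis: E = 0.52 kcal/mol; best chair for trans: E = 0.00 kcal/mol.
The trans isomer is lower by 0.52 kcal/mol.

trans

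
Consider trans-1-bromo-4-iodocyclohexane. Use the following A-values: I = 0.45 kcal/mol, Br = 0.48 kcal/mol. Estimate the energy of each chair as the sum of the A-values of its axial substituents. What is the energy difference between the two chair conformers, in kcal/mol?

0.93 kcal/mol

C1 and C4 have opposite parity, so for the trans isomer the two substituents are e,e in one chair and a,a in the other.
Chair I (iodo axial, bromo axial): E = 0.93 kcal/mol.
Chair II (iodo equatorial, bromo equatorial): E = 0.00 kcal/mol.
ΔE = 0.93 − 0.00 = 0.93 kcal/mol; chair II is more stable.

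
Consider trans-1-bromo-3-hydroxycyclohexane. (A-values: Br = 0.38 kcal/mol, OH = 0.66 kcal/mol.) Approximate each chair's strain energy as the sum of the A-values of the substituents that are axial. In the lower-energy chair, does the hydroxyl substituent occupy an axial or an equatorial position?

equatorial

C1 and C3 have the same parity, so for the trans isomer the two substituents are one axial and one equatorial in each chair.
Chair I (bromo axial, hydroxyl equatorial): E = 0.38 kcal/mol.
Chair II (bromo equatorial, hydroxyl axial): E = 0.66 kcal/mol.
Chair I is the more stable (lower-energy) conformer, and in that chair the hydroxyl group is equatorial.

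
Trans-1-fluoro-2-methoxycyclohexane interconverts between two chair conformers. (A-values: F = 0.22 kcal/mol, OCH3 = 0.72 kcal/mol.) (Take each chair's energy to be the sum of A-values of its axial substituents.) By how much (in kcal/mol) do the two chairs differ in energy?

C1 and C2 have opposite parity, so for the trans isomer the two substituents are e,e in one chair and a,a in the other.
Chair I (fluoro axial, methoxy axial): E = 0.94 kcal/mol.
Chair II (fluoro equatorial, methoxy equatorial): E = 0.00 kcal/mol.
ΔE = 0.94 − 0.00 = 0.94 kcal/mol; chair II is more stable.

0.94 kcal/mol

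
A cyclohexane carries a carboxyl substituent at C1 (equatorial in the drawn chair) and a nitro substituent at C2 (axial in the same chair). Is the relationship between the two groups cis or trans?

cis

C1 and C2 have opposite parity, so their axial bonds point in opposite directions.
With opposite-parity carbons, two substituents on the same face are one axial and one equatorial; opposite faces give both axial or both equatorial.
Here the groups are equatorial/axial → same face → cis.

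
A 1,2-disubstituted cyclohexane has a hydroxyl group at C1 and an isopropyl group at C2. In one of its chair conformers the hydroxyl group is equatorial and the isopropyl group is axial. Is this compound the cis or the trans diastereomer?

C1 and C2 have opposite parity, so their axial bonds point in opposite directions.
With opposite-parity carbons, two substituents on the same face are one axial and one equatorial; opposite faces give both axial or both equatorial.
Here the groups are equatorial/axial → same face → cis.

cis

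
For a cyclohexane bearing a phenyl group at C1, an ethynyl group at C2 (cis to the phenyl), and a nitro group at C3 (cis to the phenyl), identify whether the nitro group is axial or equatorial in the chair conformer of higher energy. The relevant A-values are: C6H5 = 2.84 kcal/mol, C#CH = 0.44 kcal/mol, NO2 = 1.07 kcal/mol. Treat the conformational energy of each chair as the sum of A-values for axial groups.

Chair I (phenyl axial, ethynyl equatorial, nitro axial): E = 3.91 kcal/mol.
Chair II (phenyl equatorial, ethynyl axial, nitro equatorial): E = 0.44 kcal/mol.
Chair I is the less stable (higher-energy) conformer, and in that chair the nitro group is axial.

axial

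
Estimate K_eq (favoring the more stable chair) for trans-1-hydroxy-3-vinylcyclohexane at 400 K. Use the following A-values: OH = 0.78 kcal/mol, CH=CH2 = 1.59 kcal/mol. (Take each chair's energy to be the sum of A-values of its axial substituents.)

K ≈ 2.77

C1 and C3 have the same parity, so for the trans isomer the two substituents are one axial and one equatorial in each chair.
Chair I (hydroxyl axial, vinyl equatorial): E = 0.78 kcal/mol; chair II (hydroxyl equatorial, vinyl axial): E = 1.59 kcal/mol.
ΔG = 0.81 kcal/mol between the two chairs.
K = exp(ΔG/RT) with R = 1.987×10⁻³ kcal mol⁻¹ K⁻¹ and T = 400 K gives K ≈ 2.77.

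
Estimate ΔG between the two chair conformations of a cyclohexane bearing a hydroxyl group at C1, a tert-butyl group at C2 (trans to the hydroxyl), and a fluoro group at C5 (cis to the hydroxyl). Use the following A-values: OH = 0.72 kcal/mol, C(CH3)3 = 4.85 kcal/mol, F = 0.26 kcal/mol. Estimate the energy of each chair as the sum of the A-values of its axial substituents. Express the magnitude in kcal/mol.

Chair I (hydroxyl axial, tert-butyl axial, fluoro axial): E = 5.83 kcal/mol.
Chair II (hydroxyl equatorial, tert-butyl equatorial, fluoro equatorial): E = 0.00 kcal/mol.
ΔE = 5.83 − 0.00 = 5.83 kcal/mol; chair II is more stable.

5.83 kcal/mol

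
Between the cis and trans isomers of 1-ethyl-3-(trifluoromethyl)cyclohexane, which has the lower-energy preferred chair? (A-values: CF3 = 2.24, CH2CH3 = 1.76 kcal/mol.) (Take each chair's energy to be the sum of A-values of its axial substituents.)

cis

At 1,3 positions (parity same): cis → (e,e or a,a); trans → (a,e or e,a).
Best chair for cis: E = 0.00 kcal/mol; best chair for trans: E = 1.76 kcal/mol.
The cis isomer is lower by 1.76 kcal/mol.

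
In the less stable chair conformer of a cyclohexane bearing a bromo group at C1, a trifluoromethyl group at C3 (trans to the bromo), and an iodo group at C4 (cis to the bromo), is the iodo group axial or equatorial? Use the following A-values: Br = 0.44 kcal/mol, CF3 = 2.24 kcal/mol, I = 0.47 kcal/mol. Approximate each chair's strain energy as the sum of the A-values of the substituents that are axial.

Chair I (bromo axial, trifluoromethyl equatorial, iodo equatorial): E = 0.44 kcal/mol.
Chair II (bromo equatorial, trifluoromethyl axial, iodo axial): E = 2.71 kcal/mol.
Chair II is the less stable (higher-energy) conformer, and in that chair the iodo group is axial.

axial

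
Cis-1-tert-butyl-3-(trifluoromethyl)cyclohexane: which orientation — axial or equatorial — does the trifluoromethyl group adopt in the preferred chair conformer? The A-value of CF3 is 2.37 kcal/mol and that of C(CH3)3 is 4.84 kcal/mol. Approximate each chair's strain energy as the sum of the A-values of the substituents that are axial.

C1 and C3 have the same parity, so for the cis isomer the two substituents are e,e in one chair and a,a in the other.
Chair I (trifluoromethyl axial, tert-butyl axial): E = 7.21 kcal/mol.
Chair II (trifluoromethyl equatorial, tert-butyl equatorial): E = 0.00 kcal/mol.
Chair II is the more stable (lower-energy) conformer, and in that chair the trifluoromethyl group is equatorial.

equatorial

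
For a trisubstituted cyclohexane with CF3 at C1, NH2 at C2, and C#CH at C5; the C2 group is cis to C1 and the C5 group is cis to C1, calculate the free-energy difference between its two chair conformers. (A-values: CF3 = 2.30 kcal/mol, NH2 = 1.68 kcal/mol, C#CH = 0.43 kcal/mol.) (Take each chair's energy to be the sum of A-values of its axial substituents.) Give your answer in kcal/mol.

1.05 kcal/mol

Chair I (trifluoromethyl axial, amino equatorial, ethynyl axial): E = 2.73 kcal/mol.
Chair II (trifluoromethyl equatorial, amino axial, ethynyl equatorial): E = 1.68 kcal/mol.
ΔE = 2.73 − 1.68 = 1.05 kcal/mol; chair II is more stable.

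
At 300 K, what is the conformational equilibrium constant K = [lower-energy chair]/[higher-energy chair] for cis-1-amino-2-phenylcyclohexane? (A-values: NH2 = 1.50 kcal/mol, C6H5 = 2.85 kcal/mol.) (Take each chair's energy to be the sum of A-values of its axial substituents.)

C1 and C2 have opposite parity, so for the cis isomer the two substituents are one axial and one equatorial in each chair.
Chair I (amino axial, phenyl equatorial): E = 1.50 kcal/mol; chair II (amino equatorial, phenyl axial): E = 2.85 kcal/mol.
ΔG = 1.35 kcal/mol between the two chairs.
K = exp(ΔG/RT) with R = 1.987×10⁻³ kcal mol⁻¹ K⁻¹ and T = 300 K gives K ≈ 9.63.

K ≈ 9.63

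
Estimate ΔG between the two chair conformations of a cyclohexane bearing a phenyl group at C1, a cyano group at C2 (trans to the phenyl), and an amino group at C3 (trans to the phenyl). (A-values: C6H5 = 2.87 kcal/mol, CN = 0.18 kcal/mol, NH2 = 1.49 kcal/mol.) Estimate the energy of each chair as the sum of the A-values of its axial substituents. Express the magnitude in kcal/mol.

Chair I (phenyl axial, cyano axial, amino equatorial): E = 3.05 kcal/mol.
Chair II (phenyl equatorial, cyano equatorial, amino axial): E = 1.49 kcal/mol.
ΔE = 3.05 − 1.49 = 1.56 kcal/mol; chair II is more stable.

1.56 kcal/mol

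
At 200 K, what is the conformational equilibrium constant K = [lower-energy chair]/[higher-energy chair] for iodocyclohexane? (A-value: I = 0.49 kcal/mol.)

K ≈ 3.43

One chair has the iodo group axial (E = 0.49 kcal/mol) and the other has it equatorial (E = 0).
ΔG = 0.49 kcal/mol between the two chairs.
K = exp(ΔG/RT) with R = 1.987×10⁻³ kcal mol⁻¹ K⁻¹ and T = 200 K gives K ≈ 3.43.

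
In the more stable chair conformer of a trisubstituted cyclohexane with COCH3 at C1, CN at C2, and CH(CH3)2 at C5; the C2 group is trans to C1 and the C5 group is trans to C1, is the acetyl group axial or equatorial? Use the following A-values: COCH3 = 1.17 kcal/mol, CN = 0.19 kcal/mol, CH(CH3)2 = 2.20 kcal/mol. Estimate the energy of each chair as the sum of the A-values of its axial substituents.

axial

Chair I (acetyl axial, cyano axial, isopropyl equatorial): E = 1.36 kcal/mol.
Chair II (acetyl equatorial, cyano equatorial, isopropyl axial): E = 2.20 kcal/mol.
Chair I is the more stable (lower-energy) conformer, and in that chair the acetyl group is axial.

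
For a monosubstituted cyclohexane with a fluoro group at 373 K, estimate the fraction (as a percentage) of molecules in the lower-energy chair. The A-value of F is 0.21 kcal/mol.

One chair has the fluoro group axial (E = 0.21 kcal/mol) and the other has it equatorial (E = 0).
ΔG = 0.21 kcal/mol between the two chairs.
K = exp(ΔG/RT) with R = 1.987×10⁻³ kcal mol⁻¹ K⁻¹ and T = 373 K gives K ≈ 1.33.
Fraction in the lower-energy chair = K/(K+1) = 57.0%.

57.0%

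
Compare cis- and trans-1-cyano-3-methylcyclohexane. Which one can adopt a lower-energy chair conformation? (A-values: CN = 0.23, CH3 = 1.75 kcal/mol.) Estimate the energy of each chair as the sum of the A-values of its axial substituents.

cis

At 1,3 positions (parity same): cis → (e,e or a,a); trans → (a,e or e,a).
Best chair for cis: E = 0.00 kcal/mol; best chair for trans: E = 0.23 kcal/mol.
The cis isomer is lower by 0.23 kcal/mol.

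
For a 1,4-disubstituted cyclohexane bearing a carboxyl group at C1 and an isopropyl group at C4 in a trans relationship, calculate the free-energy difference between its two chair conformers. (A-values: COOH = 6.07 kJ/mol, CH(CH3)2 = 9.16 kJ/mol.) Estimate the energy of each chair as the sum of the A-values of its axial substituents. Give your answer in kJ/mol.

15.23 kJ/mol

C1 and C4 have opposite parity, so for the trans isomer the two substituents are e,e in one chair and a,a in the other.
Chair I (carboxyl axial, isopropyl axial): E = 15.23 kJ/mol.
Chair II (carboxyl equatorial, isopropyl equatorial): E = 0.00 kJ/mol.
ΔE = 15.23 − 0.00 = 15.23 kJ/mol; chair II is more stable.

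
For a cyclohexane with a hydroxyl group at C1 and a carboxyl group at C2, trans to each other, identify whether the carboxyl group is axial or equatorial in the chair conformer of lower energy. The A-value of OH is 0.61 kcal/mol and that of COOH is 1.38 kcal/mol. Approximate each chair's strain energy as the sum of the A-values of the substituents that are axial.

equatorial

C1 and C2 have opposite parity, so for the trans isomer the two substituents are e,e in one chair and a,a in the other.
Chair I (hydroxyl axial, carboxyl axial): E = 1.99 kcal/mol.
Chair II (hydroxyl equatorial, carboxyl equatorial): E = 0.00 kcal/mol.
Chair II is the more stable (lower-energy) conformer, and in that chair the carboxyl group is equatorial.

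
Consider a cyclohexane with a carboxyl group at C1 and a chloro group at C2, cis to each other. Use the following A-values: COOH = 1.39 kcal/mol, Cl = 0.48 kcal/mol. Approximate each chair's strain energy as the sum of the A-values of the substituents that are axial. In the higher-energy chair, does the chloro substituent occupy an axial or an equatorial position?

equatorial

C1 and C2 have opposite parity, so for the cis isomer the two substituents are one axial and one equatorial in each chair.
Chair I (carboxyl axial, chloro equatorial): E = 1.39 kcal/mol.
Chair II (carboxyl equatorial, chloro axial): E = 0.48 kcal/mol.
Chair I is the less stable (higher-energy) conformer, and in that chair the chloro group is equatorial.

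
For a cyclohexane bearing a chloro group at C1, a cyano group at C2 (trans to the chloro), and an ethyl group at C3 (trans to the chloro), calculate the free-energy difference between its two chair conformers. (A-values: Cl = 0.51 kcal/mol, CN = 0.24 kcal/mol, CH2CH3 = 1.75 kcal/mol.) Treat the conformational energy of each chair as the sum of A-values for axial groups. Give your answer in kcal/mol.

Chair I (chloro axial, cyano axial, ethyl equatorial): E = 0.75 kcal/mol.
Chair II (chloro equatorial, cyano equatorial, ethyl axial): E = 1.75 kcal/mol.
ΔE = 1.75 − 0.75 = 1.00 kcal/mol; chair I is more stable.

1.00 kcal/mol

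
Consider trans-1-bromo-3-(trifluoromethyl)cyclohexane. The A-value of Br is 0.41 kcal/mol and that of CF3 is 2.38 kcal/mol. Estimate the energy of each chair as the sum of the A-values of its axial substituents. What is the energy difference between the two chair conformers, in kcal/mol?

C1 and C3 have the same parity, so for the trans isomer the two substituents are one axial and one equatorial in each chair.
Chair I (bromo axial, trifluoromethyl equatorial): E = 0.41 kcal/mol.
Chair II (bromo equatorial, trifluoromethyl axial): E = 2.38 kcal/mol.
ΔE = 2.38 − 0.41 = 1.97 kcal/mol; chair I is more stable.

1.97 kcal/mol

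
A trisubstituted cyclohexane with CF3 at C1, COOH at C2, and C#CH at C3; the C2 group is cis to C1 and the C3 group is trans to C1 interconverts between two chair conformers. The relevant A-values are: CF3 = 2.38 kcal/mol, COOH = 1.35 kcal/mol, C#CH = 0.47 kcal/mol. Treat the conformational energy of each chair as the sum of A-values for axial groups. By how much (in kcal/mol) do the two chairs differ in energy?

0.56 kcal/mol

Chair I (trifluoromethyl axial, carboxyl equatorial, ethynyl equatorial): E = 2.38 kcal/mol.
Chair II (trifluoromethyl equatorial, carboxyl axial, ethynyl axial): E = 1.82 kcal/mol.
ΔE = 2.38 − 1.82 = 0.56 kcal/mol; chair II is more stable.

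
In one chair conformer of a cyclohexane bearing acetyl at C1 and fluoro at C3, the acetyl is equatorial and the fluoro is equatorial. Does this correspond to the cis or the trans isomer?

C1 and C3 have the same parity, so their axial bonds point in the same direction.
With same-parity carbons, two substituents on the same face are both axial or both equatorial; opposite faces give one of each.
Here the groups are equatorial/equatorial → same face → cis.

cis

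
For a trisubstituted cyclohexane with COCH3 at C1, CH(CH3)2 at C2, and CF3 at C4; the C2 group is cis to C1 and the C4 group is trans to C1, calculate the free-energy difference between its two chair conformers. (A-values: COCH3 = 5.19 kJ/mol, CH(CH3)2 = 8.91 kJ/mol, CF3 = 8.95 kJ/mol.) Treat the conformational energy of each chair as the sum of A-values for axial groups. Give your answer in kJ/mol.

Chair I (acetyl axial, isopropyl equatorial, trifluoromethyl axial): E = 14.14 kJ/mol.
Chair II (acetyl equatorial, isopropyl axial, trifluoromethyl equatorial): E = 8.91 kJ/mol.
ΔE = 14.14 − 8.91 = 5.23 kJ/mol; chair II is more stable.

5.23 kJ/mol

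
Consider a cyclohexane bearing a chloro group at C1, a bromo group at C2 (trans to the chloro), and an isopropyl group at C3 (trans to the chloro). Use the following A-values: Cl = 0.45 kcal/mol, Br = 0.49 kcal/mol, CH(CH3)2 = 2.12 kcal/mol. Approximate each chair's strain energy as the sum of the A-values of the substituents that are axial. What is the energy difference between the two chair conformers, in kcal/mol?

1.18 kcal/mol

Chair I (chloro axial, bromo axial, isopropyl equatorial): E = 0.94 kcal/mol.
Chair II (chloro equatorial, bromo equatorial, isopropyl axial): E = 2.12 kcal/mol.
ΔE = 2.12 − 0.94 = 1.18 kcal/mol; chair I is more stable.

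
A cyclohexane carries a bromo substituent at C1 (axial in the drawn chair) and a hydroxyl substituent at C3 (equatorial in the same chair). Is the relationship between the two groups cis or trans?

C1 and C3 have the same parity, so their axial bonds point in the same direction.
With same-parity carbons, two substituents on the same face are both axial or both equatorial; opposite faces give one of each.
Here the groups are axial/equatorial → opposite face → trans.

trans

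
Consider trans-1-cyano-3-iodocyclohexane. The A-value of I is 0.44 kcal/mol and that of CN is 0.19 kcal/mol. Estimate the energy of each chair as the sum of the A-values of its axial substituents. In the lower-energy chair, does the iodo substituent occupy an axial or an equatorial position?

C1 and C3 have the same parity, so for the trans isomer the two substituents are one axial and one equatorial in each chair.
Chair I (iodo axial, cyano equatorial): E = 0.44 kcal/mol.
Chair II (iodo equatorial, cyano axial): E = 0.19 kcal/mol.
Chair II is the more stable (lower-energy) conformer, and in that chair the iodo group is equatorial.

equatorial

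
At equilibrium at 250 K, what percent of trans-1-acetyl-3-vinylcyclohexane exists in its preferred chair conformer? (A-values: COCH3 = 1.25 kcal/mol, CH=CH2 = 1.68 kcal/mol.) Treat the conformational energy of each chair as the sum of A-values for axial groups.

70.4%

C1 and C3 have the same parity, so for the trans isomer the two substituents are one axial and one equatorial in each chair.
Chair I (acetyl axial, vinyl equatorial): E = 1.25 kcal/mol; chair II (acetyl equatorial, vinyl axial): E = 1.68 kcal/mol.
ΔG = 0.43 kcal/mol between the two chairs.
K = exp(ΔG/RT) with R = 1.987×10⁻³ kcal mol⁻¹ K⁻¹ and T = 250 K gives K ≈ 2.38.
Fraction in the lower-energy chair = K/(K+1) = 70.4%.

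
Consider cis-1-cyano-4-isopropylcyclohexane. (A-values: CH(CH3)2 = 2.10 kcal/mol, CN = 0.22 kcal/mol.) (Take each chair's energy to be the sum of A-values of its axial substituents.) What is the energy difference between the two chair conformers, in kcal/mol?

C1 and C4 have opposite parity, so for the cis isomer the two substituents are one axial and one equatorial in each chair.
Chair I (isopropyl axial, cyano equatorial): E = 2.10 kcal/mol.
Chair II (isopropyl equatorial, cyano axial): E = 0.22 kcal/mol.
ΔE = 2.10 − 0.22 = 1.88 kcal/mol; chair II is more stable.

1.88 kcal/mol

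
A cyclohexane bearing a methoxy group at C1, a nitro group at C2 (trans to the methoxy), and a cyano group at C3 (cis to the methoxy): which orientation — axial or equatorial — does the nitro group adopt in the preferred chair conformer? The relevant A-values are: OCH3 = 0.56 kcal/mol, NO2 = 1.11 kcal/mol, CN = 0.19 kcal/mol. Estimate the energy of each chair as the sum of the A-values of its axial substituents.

equatorial

Chair I (methoxy axial, nitro axial, cyano axial): E = 1.86 kcal/mol.
Chair II (methoxy equatorial, nitro equatorial, cyano equatorial): E = 0.00 kcal/mol.
Chair II is the more stable (lower-energy) conformer, and in that chair the nitro group is equatorial.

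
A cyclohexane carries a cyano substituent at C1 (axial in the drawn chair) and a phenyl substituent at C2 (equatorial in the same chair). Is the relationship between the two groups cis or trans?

cis

C1 and C2 have opposite parity, so their axial bonds point in opposite directions.
With opposite-parity carbons, two substituents on the same face are one axial and one equatorial; opposite faces give both axial or both equatorial.
Here the groups are axial/equatorial → same face → cis.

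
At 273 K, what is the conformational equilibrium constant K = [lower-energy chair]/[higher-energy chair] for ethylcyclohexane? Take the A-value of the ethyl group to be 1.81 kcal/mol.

One chair has the ethyl group axial (E = 1.81 kcal/mol) and the other has it equatorial (E = 0).
ΔG = 1.81 kcal/mol between the two chairs.
K = exp(ΔG/RT) with R = 1.987×10⁻³ kcal mol⁻¹ K⁻¹ and T = 273 K gives K ≈ 28.1.

K ≈ 28.1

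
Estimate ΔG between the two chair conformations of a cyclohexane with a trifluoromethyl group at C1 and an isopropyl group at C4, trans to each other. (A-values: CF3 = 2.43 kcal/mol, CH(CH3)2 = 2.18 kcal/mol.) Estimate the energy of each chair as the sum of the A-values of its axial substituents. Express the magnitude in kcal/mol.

4.61 kcal/mol

C1 and C4 have opposite parity, so for the trans isomer the two substituents are e,e in one chair and a,a in the other.
Chair I (trifluoromethyl axial, isopropyl axial): E = 4.61 kcal/mol.
Chair II (trifluoromethyl equatorial, isopropyl equatorial): E = 0.00 kcal/mol.
ΔE = 4.61 − 0.00 = 4.61 kcal/mol; chair II is more stable.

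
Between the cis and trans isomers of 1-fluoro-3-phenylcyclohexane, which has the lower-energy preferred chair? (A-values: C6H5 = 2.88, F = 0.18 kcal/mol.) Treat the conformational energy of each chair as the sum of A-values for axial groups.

cis

At 1,3 positions (parity same): cis → (e,e or a,a); trans → (a,e or e,a).
Best chair for cis: E = 0.00 kcal/mol; best chair for trans: E = 0.18 kcal/mol.
The cis isomer is lower by 0.18 kcal/mol.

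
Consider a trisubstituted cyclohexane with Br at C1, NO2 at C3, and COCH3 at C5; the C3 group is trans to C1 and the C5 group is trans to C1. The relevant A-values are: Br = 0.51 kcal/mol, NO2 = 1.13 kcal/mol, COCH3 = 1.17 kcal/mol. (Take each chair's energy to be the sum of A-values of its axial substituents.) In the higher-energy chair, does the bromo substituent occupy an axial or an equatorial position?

Chair I (bromo axial, nitro equatorial, acetyl equatorial): E = 0.51 kcal/mol.
Chair II (bromo equatorial, nitro axial, acetyl axial): E = 2.30 kcal/mol.
Chair II is the less stable (higher-energy) conformer, and in that chair the bromo group is equatorial.

equatorial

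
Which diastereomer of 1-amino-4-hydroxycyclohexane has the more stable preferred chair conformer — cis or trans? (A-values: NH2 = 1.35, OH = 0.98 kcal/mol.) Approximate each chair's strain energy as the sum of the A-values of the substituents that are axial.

trans

At 1,4 positions (parity opposite): cis → (a,e or e,a); trans → (e,e or a,a).
Best chair for cis: E = 0.98 kcal/mol; best chair for trans: E = 0.00 kcal/mol.
The trans isomer is lower by 0.98 kcal/mol.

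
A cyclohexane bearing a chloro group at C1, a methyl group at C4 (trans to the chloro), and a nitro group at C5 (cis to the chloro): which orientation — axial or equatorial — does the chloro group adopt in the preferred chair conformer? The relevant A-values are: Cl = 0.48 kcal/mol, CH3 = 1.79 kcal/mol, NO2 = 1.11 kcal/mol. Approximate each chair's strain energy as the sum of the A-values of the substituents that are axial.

Chair I (chloro axial, methyl axial, nitro axial): E = 3.38 kcal/mol.
Chair II (chloro equatorial, methyl equatorial, nitro equatorial): E = 0.00 kcal/mol.
Chair II is the more stable (lower-energy) conformer, and in that chair the chloro group is equatorial.

equatorial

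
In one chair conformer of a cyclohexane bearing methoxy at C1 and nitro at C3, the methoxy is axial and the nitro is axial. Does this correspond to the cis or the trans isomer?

cis

C1 and C3 have the same parity, so their axial bonds point in the same direction.
With same-parity carbons, two substituents on the same face are both axial or both equatorial; opposite faces give one of each.
Here the groups are axial/axial → same face → cis.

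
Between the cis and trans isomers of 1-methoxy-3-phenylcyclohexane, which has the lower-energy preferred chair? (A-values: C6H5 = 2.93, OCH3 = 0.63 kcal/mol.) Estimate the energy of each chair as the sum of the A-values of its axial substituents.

At 1,3 positions (parity same): cis → (e,e or a,a); trans → (a,e or e,a).
Best chair for cis: E = 0.00 kcal/mol; best chair for trans: E = 0.63 kcal/mol.
The cis isomer is lower by 0.63 kcal/mol.

cis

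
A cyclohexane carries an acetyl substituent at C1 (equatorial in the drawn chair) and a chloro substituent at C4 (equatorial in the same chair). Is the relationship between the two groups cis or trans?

C1 and C4 have opposite parity, so their axial bonds point in opposite directions.
With opposite-parity carbons, two substituents on the same face are one axial and one equatorial; opposite faces give both axial or both equatorial.
Here the groups are equatorial/equatorial → opposite face → trans.

trans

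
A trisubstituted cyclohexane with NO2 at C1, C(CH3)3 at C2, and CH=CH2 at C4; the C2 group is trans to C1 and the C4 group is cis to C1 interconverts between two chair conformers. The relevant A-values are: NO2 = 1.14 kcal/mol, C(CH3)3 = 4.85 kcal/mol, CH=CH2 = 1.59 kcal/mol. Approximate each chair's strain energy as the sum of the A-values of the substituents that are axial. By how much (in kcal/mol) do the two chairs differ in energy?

4.40 kcal/mol

Chair I (nitro axial, tert-butyl axial, vinyl equatorial): E = 5.99 kcal/mol.
Chair II (nitro equatorial, tert-butyl equatorial, vinyl axial): E = 1.59 kcal/mol.
ΔE = 5.99 − 1.59 = 4.40 kcal/mol; chair II is more stable.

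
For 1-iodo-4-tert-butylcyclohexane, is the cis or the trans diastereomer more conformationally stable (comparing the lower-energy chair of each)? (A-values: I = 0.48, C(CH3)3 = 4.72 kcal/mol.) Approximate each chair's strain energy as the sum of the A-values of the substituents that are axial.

At 1,4 positions (parity opposite): cis → (a,e or e,a); trans → (e,e or a,a).
Best chair for cis: E = 0.48 kcal/mol; best chair for trans: E = 0.00 kcal/mol.
The trans isomer is lower by 0.48 kcal/mol.

trans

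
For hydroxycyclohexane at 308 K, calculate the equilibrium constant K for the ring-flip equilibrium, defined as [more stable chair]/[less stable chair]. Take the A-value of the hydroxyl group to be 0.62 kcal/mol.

K ≈ 2.75

One chair has the hydroxyl group axial (E = 0.62 kcal/mol) and the other has it equatorial (E = 0).
ΔG = 0.62 kcal/mol between the two chairs.
K = exp(ΔG/RT) with R = 1.987×10⁻³ kcal mol⁻¹ K⁻¹ and T = 308 K gives K ≈ 2.75.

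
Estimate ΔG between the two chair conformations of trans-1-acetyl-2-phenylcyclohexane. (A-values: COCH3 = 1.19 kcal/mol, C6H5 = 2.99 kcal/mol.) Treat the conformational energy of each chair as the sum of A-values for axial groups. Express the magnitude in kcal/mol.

C1 and C2 have opposite parity, so for the trans isomer the two substituents are e,e in one chair and a,a in the other.
Chair I (acetyl axial, phenyl axial): E = 4.18 kcal/mol.
Chair II (acetyl equatorial, phenyl equatorial): E = 0.00 kcal/mol.
ΔE = 4.18 − 0.00 = 4.18 kcal/mol; chair II is more stable.

4.18 kcal/mol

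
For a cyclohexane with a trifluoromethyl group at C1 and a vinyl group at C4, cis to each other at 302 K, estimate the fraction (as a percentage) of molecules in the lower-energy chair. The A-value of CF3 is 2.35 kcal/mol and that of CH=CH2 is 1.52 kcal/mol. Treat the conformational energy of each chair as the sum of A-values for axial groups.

79.9%

C1 and C4 have opposite parity, so for the cis isomer the two substituents are one axial and one equatorial in each chair.
Chair I (trifluoromethyl axial, vinyl equatorial): E = 2.35 kcal/mol; chair II (trifluoromethyl equatorial, vinyl axial): E = 1.52 kcal/mol.
ΔG = 0.83 kcal/mol between the two chairs.
K = exp(ΔG/RT) with R = 1.987×10⁻³ kcal mol⁻¹ K⁻¹ and T = 302 K gives K ≈ 3.99.
Fraction in the lower-energy chair = K/(K+1) = 79.9%.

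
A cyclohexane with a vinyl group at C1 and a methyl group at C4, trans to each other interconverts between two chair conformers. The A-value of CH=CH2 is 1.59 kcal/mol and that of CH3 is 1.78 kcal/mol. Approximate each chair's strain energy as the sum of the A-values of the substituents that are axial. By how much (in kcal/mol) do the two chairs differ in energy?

3.37 kcal/mol

C1 and C4 have opposite parity, so for the trans isomer the two substituents are e,e in one chair and a,a in the other.
Chair I (vinyl axial, methyl axial): E = 3.37 kcal/mol.
Chair II (vinyl equatorial, methyl equatorial): E = 0.00 kcal/mol.
ΔE = 3.37 − 0.00 = 3.37 kcal/mol; chair II is more stable.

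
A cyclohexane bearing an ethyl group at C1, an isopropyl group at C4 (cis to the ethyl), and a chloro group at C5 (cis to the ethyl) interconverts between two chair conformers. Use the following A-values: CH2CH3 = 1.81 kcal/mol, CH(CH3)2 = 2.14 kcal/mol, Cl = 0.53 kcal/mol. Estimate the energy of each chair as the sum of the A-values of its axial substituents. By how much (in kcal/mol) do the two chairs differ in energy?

0.20 kcal/mol

Chair I (ethyl axial, isopropyl equatorial, chloro axial): E = 2.34 kcal/mol.
Chair II (ethyl equatorial, isopropyl axial, chloro equatorial): E = 2.14 kcal/mol.
ΔE = 2.34 − 2.14 = 0.20 kcal/mol; chair II is more stable.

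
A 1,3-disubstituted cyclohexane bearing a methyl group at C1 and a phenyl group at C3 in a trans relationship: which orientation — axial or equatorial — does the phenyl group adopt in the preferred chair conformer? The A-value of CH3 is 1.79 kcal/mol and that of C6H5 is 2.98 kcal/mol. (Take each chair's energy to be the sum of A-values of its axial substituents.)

C1 and C3 have the same parity, so for the trans isomer the two substituents are one axial and one equatorial in each chair.
Chair I (methyl axial, phenyl equatorial): E = 1.79 kcal/mol.
Chair II (methyl equatorial, phenyl axial): E = 2.98 kcal/mol.
Chair I is the more stable (lower-energy) conformer, and in that chair the phenyl group is equatorial.

equatorial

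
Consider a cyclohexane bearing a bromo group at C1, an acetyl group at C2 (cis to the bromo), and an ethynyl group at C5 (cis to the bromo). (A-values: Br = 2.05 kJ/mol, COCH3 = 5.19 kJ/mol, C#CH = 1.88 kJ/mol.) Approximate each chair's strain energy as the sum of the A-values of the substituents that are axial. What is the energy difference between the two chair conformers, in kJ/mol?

1.26 kJ/mol

Chair I (bromo axial, acetyl equatorial, ethynyl axial): E = 3.93 kJ/mol.
Chair II (bromo equatorial, acetyl axial, ethynyl equatorial): E = 5.19 kJ/mol.
ΔE = 5.19 − 3.93 = 1.26 kJ/mol; chair I is more stable.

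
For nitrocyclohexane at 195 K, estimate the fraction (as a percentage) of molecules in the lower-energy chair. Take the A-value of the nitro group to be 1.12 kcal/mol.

94.7%

One chair has the nitro group axial (E = 1.12 kcal/mol) and the other has it equatorial (E = 0).
ΔG = 1.12 kcal/mol between the two chairs.
K = exp(ΔG/RT) with R = 1.987×10⁻³ kcal mol⁻¹ K⁻¹ and T = 195 K gives K ≈ 18.
Fraction in the lower-energy chair = K/(K+1) = 94.7%.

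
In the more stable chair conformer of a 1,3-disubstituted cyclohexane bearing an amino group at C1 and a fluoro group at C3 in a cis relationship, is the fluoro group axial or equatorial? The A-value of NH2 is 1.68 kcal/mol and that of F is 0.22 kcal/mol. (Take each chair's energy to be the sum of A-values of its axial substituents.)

C1 and C3 have the same parity, so for the cis isomer the two substituents are e,e in one chair and a,a in the other.
Chair I (amino axial, fluoro axial): E = 1.90 kcal/mol.
Chair II (amino equatorial, fluoro equatorial): E = 0.00 kcal/mol.
Chair II is the more stable (lower-energy) conformer, and in that chair the fluoro group is equatorial.

equatorial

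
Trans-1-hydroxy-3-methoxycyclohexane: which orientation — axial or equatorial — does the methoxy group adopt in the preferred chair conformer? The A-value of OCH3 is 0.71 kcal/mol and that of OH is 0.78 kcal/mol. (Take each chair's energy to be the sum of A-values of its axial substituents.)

axial

C1 and C3 have the same parity, so for the trans isomer the two substituents are one axial and one equatorial in each chair.
Chair I (methoxy axial, hydroxyl equatorial): E = 0.71 kcal/mol.
Chair II (methoxy equatorial, hydroxyl axial): E = 0.78 kcal/mol.
Chair I is the more stable (lower-energy) conformer, and in that chair the methoxy group is axial.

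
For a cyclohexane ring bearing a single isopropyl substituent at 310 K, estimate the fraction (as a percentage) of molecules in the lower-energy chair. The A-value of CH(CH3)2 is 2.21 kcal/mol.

97.3%

One chair has the isopropyl group axial (E = 2.21 kcal/mol) and the other has it equatorial (E = 0).
ΔG = 2.21 kcal/mol between the two chairs.
K = exp(ΔG/RT) with R = 1.987×10⁻³ kcal mol⁻¹ K⁻¹ and T = 310 K gives K ≈ 36.2.
Fraction in the lower-energy chair = K/(K+1) = 97.3%.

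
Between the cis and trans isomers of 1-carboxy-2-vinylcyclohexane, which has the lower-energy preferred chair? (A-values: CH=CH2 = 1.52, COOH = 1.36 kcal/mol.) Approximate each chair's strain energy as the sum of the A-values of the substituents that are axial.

At 1,2 positions (parity opposite): cis → (a,e or e,a); trans → (e,e or a,a).
Best chair for cis: E = 1.36 kcal/mol; best chair for trans: E = 0.00 kcal/mol.
The trans isomer is lower by 1.36 kcal/mol.

trans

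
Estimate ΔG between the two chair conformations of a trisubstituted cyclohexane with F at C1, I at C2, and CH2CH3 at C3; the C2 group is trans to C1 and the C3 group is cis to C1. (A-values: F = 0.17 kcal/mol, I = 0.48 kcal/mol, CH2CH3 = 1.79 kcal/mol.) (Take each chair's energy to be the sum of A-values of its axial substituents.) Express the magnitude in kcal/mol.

2.44 kcal/mol

Chair I (fluoro axial, iodo axial, ethyl axial): E = 2.44 kcal/mol.
Chair II (fluoro equatorial, iodo equatorial, ethyl equatorial): E = 0.00 kcal/mol.
ΔE = 2.44 − 0.00 = 2.44 kcal/mol; chair II is more stable.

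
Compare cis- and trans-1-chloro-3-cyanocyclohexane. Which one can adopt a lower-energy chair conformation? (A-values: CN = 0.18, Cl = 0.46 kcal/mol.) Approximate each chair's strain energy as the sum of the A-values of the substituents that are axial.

cis

At 1,3 positions (parity same): cis → (e,e or a,a); trans → (a,e or e,a).
Best chair for cis: E = 0.00 kcal/mol; best chair for trans: E = 0.18 kcal/mol.
The cis isomer is lower by 0.18 kcal/mol.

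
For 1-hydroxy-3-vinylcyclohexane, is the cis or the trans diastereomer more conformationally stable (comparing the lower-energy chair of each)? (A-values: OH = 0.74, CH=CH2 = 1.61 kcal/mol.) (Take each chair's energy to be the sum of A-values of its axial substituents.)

At 1,3 positions (parity same): cis → (e,e or a,a); trans → (a,e or e,a).
Best chair for cis: E = 0.00 kcal/mol; best chair for trans: E = 0.74 kcal/mol.
The cis isomer is lower by 0.74 kcal/mol.

cis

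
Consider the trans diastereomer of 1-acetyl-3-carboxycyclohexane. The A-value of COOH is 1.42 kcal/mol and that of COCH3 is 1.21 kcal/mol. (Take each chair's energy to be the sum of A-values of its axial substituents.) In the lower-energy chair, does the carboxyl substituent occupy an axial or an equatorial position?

C1 and C3 have the same parity, so for the trans isomer the two substituents are one axial and one equatorial in each chair.
Chair I (carboxyl axial, acetyl equatorial): E = 1.42 kcal/mol.
Chair II (carboxyl equatorial, acetyl axial): E = 1.21 kcal/mol.
Chair II is the more stable (lower-energy) conformer, and in that chair the carboxyl group is equatorial.

equatorial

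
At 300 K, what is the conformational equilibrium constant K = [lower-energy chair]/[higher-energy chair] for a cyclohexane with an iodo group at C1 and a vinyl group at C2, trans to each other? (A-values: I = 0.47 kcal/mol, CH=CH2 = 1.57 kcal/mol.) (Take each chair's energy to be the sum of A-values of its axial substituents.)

K ≈ 30.6

C1 and C2 have opposite parity, so for the trans isomer the two substituents are e,e in one chair and a,a in the other.
Chair I (iodo axial, vinyl axial): E = 2.04 kcal/mol; chair II (iodo equatorial, vinyl equatorial): E = 0.00 kcal/mol.
ΔG = 2.04 kcal/mol between the two chairs.
K = exp(ΔG/RT) with R = 1.987×10⁻³ kcal mol⁻¹ K⁻¹ and T = 300 K gives K ≈ 30.6.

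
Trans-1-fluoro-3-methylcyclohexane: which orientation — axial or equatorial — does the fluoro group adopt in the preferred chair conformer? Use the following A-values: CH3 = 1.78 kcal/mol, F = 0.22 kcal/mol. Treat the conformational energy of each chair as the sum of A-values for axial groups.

C1 and C3 have the same parity, so for the trans isomer the two substituents are one axial and one equatorial in each chair.
Chair I (methyl axial, fluoro equatorial): E = 1.78 kcal/mol.
Chair II (methyl equatorial, fluoro axial): E = 0.22 kcal/mol.
Chair II is the more stable (lower-energy) conformer, and in that chair the fluoro group is axial.

axial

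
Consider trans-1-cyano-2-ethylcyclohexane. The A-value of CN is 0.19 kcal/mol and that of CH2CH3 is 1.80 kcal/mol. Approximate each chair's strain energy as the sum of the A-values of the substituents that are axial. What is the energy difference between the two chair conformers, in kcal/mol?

1.99 kcal/mol

C1 and C2 have opposite parity, so for the trans isomer the two substituents are e,e in one chair and a,a in the other.
Chair I (cyano axial, ethyl axial): E = 1.99 kcal/mol.
Chair II (cyano equatorial, ethyl equatorial): E = 0.00 kcal/mol.
ΔE = 1.99 − 0.00 = 1.99 kcal/mol; chair II is more stable.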